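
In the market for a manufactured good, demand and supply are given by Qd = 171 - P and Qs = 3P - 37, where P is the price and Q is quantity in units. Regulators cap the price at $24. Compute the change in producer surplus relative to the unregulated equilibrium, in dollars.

Equilibrium: 171 - P = 3P - 37, so 208 = 4P and P* = 52, Q* = 119.
The ceiling of 24 is below the equilibrium price 52, so it binds.
At P = 24: Qd = 171 - 24 = 147 and Qs = 3·24 - 37 = 35.
Producer surplus without the control is ½ · (52 - 37/3) · 119 = 14161/6.
With the ceiling, producers sell 35 units at 24, so PS = ½ · (24 - 37/3) · 35 = 1225/6.
Change in producer surplus = 1225/6 - 14161/6 = -2156.

-2156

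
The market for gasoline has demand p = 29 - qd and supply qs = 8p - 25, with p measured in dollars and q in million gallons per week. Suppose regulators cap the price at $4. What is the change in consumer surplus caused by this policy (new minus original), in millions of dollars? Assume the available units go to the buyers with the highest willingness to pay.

-114

Rearranging demand gives qd = 29 - p. Without the control the market clears where 29 - p = 8p - 25, i.e. p* = 6 and q* = 23.
Since 4 < 6, the ceiling is binding.
At p = 4: qd = 29 - 4 = 25 and qs = 8·4 - 25 = 7.
Consumer surplus without the control is ½ · (29 - 6) · 23 = 264.5.
With the ceiling, 7 units are sold at 4 (assume they go to the highest-value buyers). The demand price at q = 7 is 22, so CS = ½ · [(29 - 4) + (22 - 4)] · 7 = 150.5.
Change in consumer surplus = 150.5 - 264.5 = -114.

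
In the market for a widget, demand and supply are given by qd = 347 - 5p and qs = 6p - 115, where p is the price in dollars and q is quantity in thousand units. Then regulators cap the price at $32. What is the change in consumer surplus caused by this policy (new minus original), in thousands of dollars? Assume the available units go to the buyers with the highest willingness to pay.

Equilibrium: 347 - 5p = 6p - 115, so 462 = 11p and p* = 42, q* = 137.
Because the ceiling (32) lies below the market-clearing price, it is binding.
At p = 32: qd = 347 - 5·32 = 187 and qs = 6·32 - 115 = 77.
Consumer surplus without the control is ½ · (69.4 - 42) · 137 = 1876.9.
With the ceiling, 77 units are sold at 32 (assume they go to the highest-value buyers). The demand price at q = 77 is 54, so CS = ½ · [(69.4 - 32) + (54 - 32)] · 77 = 2286.9.
Change in consumer surplus = 2286.9 - 1876.9 = 410.

410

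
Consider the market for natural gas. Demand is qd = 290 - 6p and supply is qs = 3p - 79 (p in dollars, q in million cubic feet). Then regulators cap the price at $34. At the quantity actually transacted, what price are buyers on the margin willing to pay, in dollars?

Setting quantity demanded equal to quantity supplied, 290 - 6p = 3p - 79, gives p* = 41 and q* = 44.
Since 34 < 41, the ceiling is binding.
At p = 34: qd = 290 - 6·34 = 86 and qs = 3·34 - 79 = 23.
Only 23 units reach the market. On the demand curve, the marginal buyer's willingness to pay at q = 23 is (290 - 23)/6 = 44.5.

44.5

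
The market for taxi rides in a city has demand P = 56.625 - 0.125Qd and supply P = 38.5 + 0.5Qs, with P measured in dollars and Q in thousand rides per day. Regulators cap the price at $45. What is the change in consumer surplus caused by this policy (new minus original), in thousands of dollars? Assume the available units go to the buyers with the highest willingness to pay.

Rearranging demand gives Qd = 453 - 8P; rearranging supply gives Qs = 2P - 77. Setting quantity demanded equal to quantity supplied, 453 - 8P = 2P - 77, gives P* = 53 and Q* = 29.
Since 45 < 53, the ceiling is binding.
At P = 45: Qd = 453 - 8·45 = 93 and Qs = 2·45 - 77 = 13.
Consumer surplus without the control is ½ · (56.625 - 53) · 29 = 52.5625.
With the ceiling, 13 units are sold at 45 (assume they go to the highest-value buyers). The demand price at Q = 13 is 55, so CS = ½ · [(56.625 - 45) + (55 - 45)] · 13 = 140.5625.
Change in consumer surplus = 140.5625 - 52.5625 = 88.

88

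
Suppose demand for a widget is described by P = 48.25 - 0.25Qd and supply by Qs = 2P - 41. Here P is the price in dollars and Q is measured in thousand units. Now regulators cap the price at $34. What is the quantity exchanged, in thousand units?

27

Rearranging demand gives Qd = 193 - 4P. Setting quantity demanded equal to quantity supplied, 193 - 4P = 2P - 41, gives P* = 39 and Q* = 37.
The ceiling of 34 is below the equilibrium price 39, so it binds.
At P = 34: Qd = 193 - 4·34 = 57 and Qs = 2·34 - 41 = 27.
The quantity actually transacted is the short side, supply: 27.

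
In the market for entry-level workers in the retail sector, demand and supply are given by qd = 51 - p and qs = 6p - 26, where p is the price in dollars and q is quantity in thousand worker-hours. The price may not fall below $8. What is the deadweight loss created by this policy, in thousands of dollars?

Without the control the market clears where 51 - p = 6p - 26, i.e. p* = 11 and q* = 40.
Since 8 is below p* = 11, the floor does not bind and the free-market outcome prevails.
Since the control does not bind, no trades are prevented and deadweight loss is zero.

0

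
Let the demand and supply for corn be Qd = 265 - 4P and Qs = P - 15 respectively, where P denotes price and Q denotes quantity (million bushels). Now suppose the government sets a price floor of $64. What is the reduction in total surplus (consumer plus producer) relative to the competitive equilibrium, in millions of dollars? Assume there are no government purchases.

Setting quantity demanded equal to quantity supplied, 265 - 4P = P - 15, gives P* = 56 and Q* = 41.
The floor of 64 is above the equilibrium price 56, so it binds.
At P = 64: Qd = 265 - 4·64 = 9 and Qs = 64 - 15 = 49.
Quantity traded falls to 9. At Q = 9 the demand price is (265 - 9)/4 = 64 and the supply price is 15 + 9 = 24.
Deadweight loss = ½ · (64 - 24) · (41 - 9) = ½ · 40 · 32 = 640.

640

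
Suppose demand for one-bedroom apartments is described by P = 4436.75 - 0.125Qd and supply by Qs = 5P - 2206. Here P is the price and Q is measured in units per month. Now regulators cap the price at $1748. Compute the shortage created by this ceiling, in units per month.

14976

Rearranging demand gives Qd = 35494 - 8P. In a free market, 35494 - 8P = 5P - 2206 gives the equilibrium P* = 2900, Q* = 12294.
Because the ceiling (1748) lies below the market-clearing price, it is binding.
At P = 1748: Qd = 35494 - 8·1748 = 21510 and Qs = 5·1748 - 2206 = 6534.
Shortage = Qd - Qs = 21510 - 6534 = 14976.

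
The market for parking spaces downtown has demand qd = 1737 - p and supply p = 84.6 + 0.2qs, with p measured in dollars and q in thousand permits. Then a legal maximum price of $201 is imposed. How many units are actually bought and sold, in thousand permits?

Rearranging supply gives qs = 5p - 423. Equilibrium: 1737 - p = 5p - 423, so 2160 = 6p and p* = 360, q* = 1377.
Since 201 < 360, the ceiling is binding.
At p = 201: qd = 1737 - 201 = 1536 and qs = 5·201 - 423 = 582.
The quantity actually transacted is the short side, supply: 582.

582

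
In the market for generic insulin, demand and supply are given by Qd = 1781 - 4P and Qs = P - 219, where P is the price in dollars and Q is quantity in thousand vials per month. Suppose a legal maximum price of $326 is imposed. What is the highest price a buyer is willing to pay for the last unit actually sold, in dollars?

Equilibrium: 1781 - 4P = P - 219, so 2000 = 5P and P* = 400, Q* = 181.
Since 326 < 400, the ceiling is binding.
At P = 326: Qd = 1781 - 4·326 = 477 and Qs = 326 - 219 = 107.
Only 107 units reach the market. On the demand curve, the marginal buyer's willingness to pay at Q = 107 is (1781 - 107)/4 = 418.5.

418.5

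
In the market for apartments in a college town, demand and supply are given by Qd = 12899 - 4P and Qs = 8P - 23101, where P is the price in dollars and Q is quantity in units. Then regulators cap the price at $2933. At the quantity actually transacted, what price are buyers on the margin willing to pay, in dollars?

3134

Setting quantity demanded equal to quantity supplied, 12899 - 4P = 8P - 23101, gives P* = 3000 and Q* = 899.
Since 2933 < 3000, the ceiling is binding.
At P = 2933: Qd = 12899 - 4·2933 = 1167 and Qs = 8·2933 - 23101 = 363.
Only 363 units reach the market. On the demand curve, the marginal buyer's willingness to pay at Q = 363 is (12899 - 363)/4 = 3134.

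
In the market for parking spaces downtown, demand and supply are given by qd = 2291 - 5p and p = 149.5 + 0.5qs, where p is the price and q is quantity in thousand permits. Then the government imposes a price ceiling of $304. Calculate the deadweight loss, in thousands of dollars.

6098.4

Rearranging supply gives qs = 2p - 299. Without the control the market clears where 2291 - 5p = 2p - 299, i.e. p* = 370 and q* = 441.
Because the ceiling (304) lies below the market-clearing price, it is binding.
At p = 304: qd = 2291 - 5·304 = 771 and qs = 2·304 - 299 = 309.
Quantity traded falls to 309. At q = 309 the demand price is (2291 - 309)/5 = 396.4 and the supply price is (299 + 309)/2 = 304.
Deadweight loss = ½ · (396.4 - 304) · (441 - 309) = ½ · 92.4 · 132 = 6098.4.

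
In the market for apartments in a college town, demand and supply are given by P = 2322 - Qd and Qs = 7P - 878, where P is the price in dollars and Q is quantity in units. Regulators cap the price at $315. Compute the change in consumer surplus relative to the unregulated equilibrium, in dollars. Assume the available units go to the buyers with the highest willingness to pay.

Rearranging demand gives Qd = 2322 - P. Without the control the market clears where 2322 - P = 7P - 878, i.e. P* = 400 and Q* = 1922.
Since 315 < 400, the ceiling is binding.
At P = 315: Qd = 2322 - 315 = 2007 and Qs = 7·315 - 878 = 1327.
Consumer surplus without the control is ½ · (2322 - 400) · 1922 = 1847042.
With the ceiling, 1327 units are sold at 315 (assume they go to the highest-value buyers). The demand price at Q = 1327 is 995, so CS = ½ · [(2322 - 315) + (995 - 315)] · 1327 = 1782824.5.
Change in consumer surplus = 1782824.5 - 1847042 = -64217.5.

-64217.5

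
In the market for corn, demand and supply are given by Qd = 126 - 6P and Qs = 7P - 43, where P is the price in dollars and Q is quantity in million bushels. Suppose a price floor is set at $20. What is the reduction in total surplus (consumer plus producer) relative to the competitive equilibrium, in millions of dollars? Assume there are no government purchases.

Setting quantity demanded equal to quantity supplied, 126 - 6P = 7P - 43, gives P* = 13 and Q* = 48.
Because the floor (20) lies above the market-clearing price, it is binding.
At P = 20: Qd = 126 - 6·20 = 6 and Qs = 7·20 - 43 = 97.
Quantity traded falls to 6. At Q = 6 the demand price is (126 - 6)/6 = 20 and the supply price is (43 + 6)/7 = 7.
Deadweight loss = ½ · (20 - 7) · (48 - 6) = ½ · 13 · 42 = 273.

273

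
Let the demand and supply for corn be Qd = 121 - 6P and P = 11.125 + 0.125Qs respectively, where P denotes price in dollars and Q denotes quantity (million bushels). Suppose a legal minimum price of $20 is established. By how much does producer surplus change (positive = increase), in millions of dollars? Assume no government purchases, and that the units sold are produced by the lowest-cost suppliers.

Rearranging supply gives Qs = 8P - 89. Setting quantity demanded equal to quantity supplied, 121 - 6P = 8P - 89, gives P* = 15 and Q* = 31.
Because the floor (20) lies above the market-clearing price, it is binding.
At P = 20: Qd = 121 - 6·20 = 1 and Qs = 8·20 - 89 = 71.
Producer surplus without the control is ½ · (15 - 11.125) · 31 = 60.0625.
With the floor, 1 units are sold at 20. The supply price at Q = 1 is 11.25, so PS = ½ · [(20 - 11.125) + (20 - 11.25)] · 1 = 8.8125.
Change in producer surplus = 8.8125 - 60.0625 = -51.25.

-51.25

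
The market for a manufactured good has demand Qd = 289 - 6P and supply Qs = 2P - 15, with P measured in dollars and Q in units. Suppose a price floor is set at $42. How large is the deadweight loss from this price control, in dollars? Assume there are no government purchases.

192

In a free market, 289 - 6P = 2P - 15 gives the equilibrium P* = 38, Q* = 61.
Because the floor (42) lies above the market-clearing price, it is binding.
At P = 42: Qd = 289 - 6·42 = 37 and Qs = 2·42 - 15 = 69.
Quantity traded falls to 37. At Q = 37 the demand price is (289 - 37)/6 = 42 and the supply price is (15 + 37)/2 = 26.
Deadweight loss = ½ · (42 - 26) · (61 - 37) = ½ · 16 · 24 = 192.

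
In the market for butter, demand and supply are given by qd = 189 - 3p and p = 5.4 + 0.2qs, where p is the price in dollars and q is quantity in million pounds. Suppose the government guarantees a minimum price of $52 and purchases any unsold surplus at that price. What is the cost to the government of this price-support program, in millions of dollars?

10400

Rearranging supply gives qs = 5p - 27. Setting quantity demanded equal to quantity supplied, 189 - 3p = 5p - 27, gives p* = 27 and q* = 108.
Since 52 > 27, the floor is binding.
At p = 52: qd = 189 - 3·52 = 33 and qs = 5·52 - 27 = 233.
Surplus = qs - qd = 200.
Government expenditure = surplus × support price = 200 × 52 = 10400.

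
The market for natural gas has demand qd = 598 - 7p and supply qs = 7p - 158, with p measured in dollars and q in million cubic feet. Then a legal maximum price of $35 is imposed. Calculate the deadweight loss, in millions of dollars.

Without the control the market clears where 598 - 7p = 7p - 158, i.e. p* = 54 and q* = 220.
The ceiling of 35 is below the equilibrium price 54, so it binds.
At p = 35: qd = 598 - 7·35 = 353 and qs = 7·35 - 158 = 87.
Quantity traded falls to 87. At q = 87 the demand price is (598 - 87)/7 = 73 and the supply price is (158 + 87)/7 = 35.
Deadweight loss = ½ · (73 - 35) · (220 - 87) = ½ · 38 · 133 = 2527.

2527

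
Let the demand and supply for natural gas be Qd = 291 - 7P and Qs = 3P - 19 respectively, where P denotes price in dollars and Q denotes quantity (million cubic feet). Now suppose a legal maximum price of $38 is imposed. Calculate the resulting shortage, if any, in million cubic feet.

Equilibrium: 291 - 7P = 3P - 19, so 310 = 10P and P* = 31, Q* = 74.
Since 38 is above P* = 31, the ceiling does not bind and the free-market outcome prevails.
Since the control does not bind, there is no shortage.

0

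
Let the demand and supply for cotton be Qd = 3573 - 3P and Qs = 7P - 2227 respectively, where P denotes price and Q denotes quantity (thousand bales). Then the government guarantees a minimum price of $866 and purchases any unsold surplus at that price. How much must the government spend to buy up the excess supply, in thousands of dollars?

Without the control the market clears where 3573 - 3P = 7P - 2227, i.e. P* = 580 and Q* = 1833.
Because the floor (866) lies above the market-clearing price, it is binding.
At P = 866: Qd = 3573 - 3·866 = 975 and Qs = 7·866 - 2227 = 3835.
Surplus = Qs - Qd = 2860.
Government expenditure = surplus × support price = 2860 × 866 = 2476760.

2476760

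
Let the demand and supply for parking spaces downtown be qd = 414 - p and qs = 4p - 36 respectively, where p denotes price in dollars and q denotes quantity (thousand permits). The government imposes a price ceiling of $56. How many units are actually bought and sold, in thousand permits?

Without the control the market clears where 414 - p = 4p - 36, i.e. p* = 90 and q* = 324.
Because the ceiling (56) lies below the market-clearing price, it is binding.
At p = 56: qd = 414 - 56 = 358 and qs = 4·56 - 36 = 188.
The quantity actually transacted is the short side, supply: 188.

188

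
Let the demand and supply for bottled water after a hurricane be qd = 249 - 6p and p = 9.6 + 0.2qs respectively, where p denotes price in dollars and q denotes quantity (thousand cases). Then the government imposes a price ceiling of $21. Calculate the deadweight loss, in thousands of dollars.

165

Rearranging supply gives qs = 5p - 48. In a free market, 249 - 6p = 5p - 48 gives the equilibrium p* = 27, q* = 87.
Because the ceiling (21) lies below the market-clearing price, it is binding.
At p = 21: qd = 249 - 6·21 = 123 and qs = 5·21 - 48 = 57.
Quantity traded falls to 57. At q = 57 the demand price is (249 - 57)/6 = 32 and the supply price is (48 + 57)/5 = 21.
Deadweight loss = ½ · (32 - 21) · (87 - 57) = ½ · 11 · 30 = 165.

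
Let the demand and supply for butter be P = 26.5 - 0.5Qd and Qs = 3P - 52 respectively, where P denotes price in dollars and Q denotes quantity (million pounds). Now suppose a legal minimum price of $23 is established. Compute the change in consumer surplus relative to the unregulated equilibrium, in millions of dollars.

-18

Rearranging demand gives Qd = 53 - 2P. Without the control the market clears where 53 - 2P = 3P - 52, i.e. P* = 21 and Q* = 11.
Since 23 > 21, the floor is binding.
At P = 23: Qd = 53 - 2·23 = 7 and Qs = 3·23 - 52 = 17.
Consumer surplus without the control is ½ · (26.5 - 21) · 11 = 30.25.
With the floor, consumers buy 7 units at 23, so CS = ½ · (26.5 - 23) · 7 = 12.25.
Change in consumer surplus = 12.25 - 30.25 = -18.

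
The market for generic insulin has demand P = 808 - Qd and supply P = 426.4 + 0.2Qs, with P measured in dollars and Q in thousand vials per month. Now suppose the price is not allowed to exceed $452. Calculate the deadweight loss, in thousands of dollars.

21660

Rearranging demand gives Qd = 808 - P; rearranging supply gives Qs = 5P - 2132. Without the control the market clears where 808 - P = 5P - 2132, i.e. P* = 490 and Q* = 318.
Because the ceiling (452) lies below the market-clearing price, it is binding.
At P = 452: Qd = 808 - 452 = 356 and Qs = 5·452 - 2132 = 128.
Quantity traded falls to 128. At Q = 128 the demand price is 808 - 128 = 680 and the supply price is (2132 + 128)/5 = 452.
Deadweight loss = ½ · (680 - 452) · (318 - 128) = ½ · 228 · 190 = 21660.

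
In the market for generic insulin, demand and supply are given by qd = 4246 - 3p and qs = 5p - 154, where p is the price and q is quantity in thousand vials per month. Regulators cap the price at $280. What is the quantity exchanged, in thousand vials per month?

1246

Setting quantity demanded equal to quantity supplied, 4246 - 3p = 5p - 154, gives p* = 550 and q* = 2596.
Since 280 < 550, the ceiling is binding.
At p = 280: qd = 4246 - 3·280 = 3406 and qs = 5·280 - 154 = 1246.
The quantity actually transacted is the short side, supply: 1246.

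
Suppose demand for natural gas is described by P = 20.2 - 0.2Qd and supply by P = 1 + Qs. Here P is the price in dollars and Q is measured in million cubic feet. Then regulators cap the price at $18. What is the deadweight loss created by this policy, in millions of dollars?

0

Rearranging demand gives Qd = 101 - 5P; rearranging supply gives Qs = P - 1. Equilibrium: 101 - 5P = P - 1, so 102 = 6P and P* = 17, Q* = 16.
The ceiling of 18 is above the equilibrium price 17, so it is not binding; the market clears at P* = 17, Q* = 16.
Since the control does not bind, no trades are prevented and deadweight loss is zero.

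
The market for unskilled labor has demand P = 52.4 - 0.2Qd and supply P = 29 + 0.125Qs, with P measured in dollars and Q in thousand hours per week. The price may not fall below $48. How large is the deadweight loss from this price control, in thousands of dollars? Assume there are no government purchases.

Rearranging demand gives Qd = 262 - 5P; rearranging supply gives Qs = 8P - 232. Setting quantity demanded equal to quantity supplied, 262 - 5P = 8P - 232, gives P* = 38 and Q* = 72.
Because the floor (48) lies above the market-clearing price, it is binding.
At P = 48: Qd = 262 - 5·48 = 22 and Qs = 8·48 - 232 = 152.
Quantity traded falls to 22. At Q = 22 the demand price is (262 - 22)/5 = 48 and the supply price is (232 + 22)/8 = 31.75.
Deadweight loss = ½ · (48 - 31.75) · (72 - 22) = ½ · 16.25 · 50 = 406.25.

406.25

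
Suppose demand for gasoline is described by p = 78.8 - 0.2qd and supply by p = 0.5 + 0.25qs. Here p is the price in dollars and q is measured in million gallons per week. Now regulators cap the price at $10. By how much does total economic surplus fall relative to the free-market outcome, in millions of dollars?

Rearranging demand gives qd = 394 - 5p; rearranging supply gives qs = 4p - 2. Equilibrium: 394 - 5p = 4p - 2, so 396 = 9p and p* = 44, q* = 174.
Because the ceiling (10) lies below the market-clearing price, it is binding.
At p = 10: qd = 394 - 5·10 = 344 and qs = 4·10 - 2 = 38.
Quantity traded falls to 38. At q = 38 the demand price is (394 - 38)/5 = 71.2 and the supply price is (2 + 38)/4 = 10.
Deadweight loss = ½ · (71.2 - 10) · (174 - 38) = ½ · 61.2 · 136 = 4161.6.

4161.6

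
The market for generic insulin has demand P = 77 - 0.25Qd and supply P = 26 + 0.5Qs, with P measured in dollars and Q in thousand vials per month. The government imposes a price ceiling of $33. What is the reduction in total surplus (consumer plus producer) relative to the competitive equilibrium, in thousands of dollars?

Rearranging demand gives Qd = 308 - 4P; rearranging supply gives Qs = 2P - 52. Equilibrium: 308 - 4P = 2P - 52, so 360 = 6P and P* = 60, Q* = 68.
Because the ceiling (33) lies below the market-clearing price, it is binding.
At P = 33: Qd = 308 - 4·33 = 176 and Qs = 2·33 - 52 = 14.
Quantity traded falls to 14. At Q = 14 the demand price is (308 - 14)/4 = 73.5 and the supply price is (52 + 14)/2 = 33.
Deadweight loss = ½ · (73.5 - 33) · (68 - 14) = ½ · 40.5 · 54 = 1093.5.

1093.5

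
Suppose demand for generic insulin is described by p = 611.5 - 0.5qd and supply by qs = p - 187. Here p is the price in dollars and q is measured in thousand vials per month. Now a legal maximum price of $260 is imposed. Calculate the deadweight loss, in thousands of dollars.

Rearranging demand gives qd = 1223 - 2p. Equilibrium: 1223 - 2p = p - 187, so 1410 = 3p and p* = 470, q* = 283.
The ceiling of 260 is below the equilibrium price 470, so it binds.
At p = 260: qd = 1223 - 2·260 = 703 and qs = 260 - 187 = 73.
Quantity traded falls to 73. At q = 73 the demand price is (1223 - 73)/2 = 575 and the supply price is 187 + 73 = 260.
Deadweight loss = ½ · (575 - 260) · (283 - 73) = ½ · 315 · 210 = 33075.

33075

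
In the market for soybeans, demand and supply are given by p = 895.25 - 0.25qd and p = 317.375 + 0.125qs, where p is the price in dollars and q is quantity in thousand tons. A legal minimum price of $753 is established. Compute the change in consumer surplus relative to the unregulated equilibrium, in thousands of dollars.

Rearranging demand gives qd = 3581 - 4p; rearranging supply gives qs = 8p - 2539. In a free market, 3581 - 4p = 8p - 2539 gives the equilibrium p* = 510, q* = 1541.
The floor of 753 is above the equilibrium price 510, so it binds.
At p = 753: qd = 3581 - 4·753 = 569 and qs = 8·753 - 2539 = 3485.
Consumer surplus without the control is ½ · (895.25 - 510) · 1541 = 296835.125.
With the floor, consumers buy 569 units at 753, so CS = ½ · (895.25 - 753) · 569 = 40470.125.
Change in consumer surplus = 40470.125 - 296835.125 = -256365.

-256365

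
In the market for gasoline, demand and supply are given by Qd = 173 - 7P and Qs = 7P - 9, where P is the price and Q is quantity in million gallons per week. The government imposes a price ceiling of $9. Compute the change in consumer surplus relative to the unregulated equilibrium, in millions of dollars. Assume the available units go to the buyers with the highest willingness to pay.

In a free market, 173 - 7P = 7P - 9 gives the equilibrium P* = 13, Q* = 82.
The ceiling of 9 is below the equilibrium price 13, so it binds.
At P = 9: Qd = 173 - 7·9 = 110 and Qs = 7·9 - 9 = 54.
Consumer surplus without the control is ½ · (173/7 - 13) · 82 = 3362/7.
With the ceiling, 54 units are sold at 9 (assume they go to the highest-value buyers). The demand price at Q = 54 is 17, so CS = ½ · [(173/7 - 9) + (17 - 9)] · 54 = 4482/7.
Change in consumer surplus = 4482/7 - 3362/7 = 160.

160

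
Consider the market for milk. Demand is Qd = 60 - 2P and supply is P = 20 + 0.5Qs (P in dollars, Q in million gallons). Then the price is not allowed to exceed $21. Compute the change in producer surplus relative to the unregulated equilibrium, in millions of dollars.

Rearranging supply gives Qs = 2P - 40. In a free market, 60 - 2P = 2P - 40 gives the equilibrium P* = 25, Q* = 10.
The ceiling of 21 is below the equilibrium price 25, so it binds.
At P = 21: Qd = 60 - 2·21 = 18 and Qs = 2·21 - 40 = 2.
Producer surplus without the control is ½ · (25 - 20) · 10 = 25.
With the ceiling, producers sell 2 units at 21, so PS = ½ · (21 - 20) · 2 = 1.
Change in producer surplus = 1 - 25 = -24.

-24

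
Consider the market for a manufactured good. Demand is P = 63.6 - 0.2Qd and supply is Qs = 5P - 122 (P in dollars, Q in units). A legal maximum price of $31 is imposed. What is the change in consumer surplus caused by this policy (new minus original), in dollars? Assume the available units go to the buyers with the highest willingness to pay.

6.5

Rearranging demand gives Qd = 318 - 5P. Setting quantity demanded equal to quantity supplied, 318 - 5P = 5P - 122, gives P* = 44 and Q* = 98.
Since 31 < 44, the ceiling is binding.
At P = 31: Qd = 318 - 5·31 = 163 and Qs = 5·31 - 122 = 33.
Consumer surplus without the control is ½ · (63.6 - 44) · 98 = 960.4.
With the ceiling, 33 units are sold at 31 (assume they go to the highest-value buyers). The demand price at Q = 33 is 57, so CS = ½ · [(63.6 - 31) + (57 - 31)] · 33 = 966.9.
Change in consumer surplus = 966.9 - 960.4 = 6.5.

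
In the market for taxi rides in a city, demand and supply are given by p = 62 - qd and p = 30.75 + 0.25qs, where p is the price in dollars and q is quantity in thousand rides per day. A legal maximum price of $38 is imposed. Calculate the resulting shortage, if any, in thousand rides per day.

0

Rearranging demand gives qd = 62 - p; rearranging supply gives qs = 4p - 123. Setting quantity demanded equal to quantity supplied, 62 - p = 4p - 123, gives p* = 37 and q* = 25.
Since 38 is above p* = 37, the ceiling does not bind and the free-market outcome prevails.
Since the control does not bind, there is no shortage.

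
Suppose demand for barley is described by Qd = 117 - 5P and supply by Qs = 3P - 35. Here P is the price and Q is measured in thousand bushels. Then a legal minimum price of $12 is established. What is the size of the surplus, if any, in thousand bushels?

In a free market, 117 - 5P = 3P - 35 gives the equilibrium P* = 19, Q* = 22.
The floor of 12 is below the equilibrium price 19, so it is not binding; the market clears at P* = 19, Q* = 22.
Since the control does not bind, there is no surplus.

0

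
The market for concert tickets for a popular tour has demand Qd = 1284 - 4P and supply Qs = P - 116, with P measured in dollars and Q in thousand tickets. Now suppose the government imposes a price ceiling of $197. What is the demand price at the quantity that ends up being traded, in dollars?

300.75

Setting quantity demanded equal to quantity supplied, 1284 - 4P = P - 116, gives P* = 280 and Q* = 164.
The ceiling of 197 is below the equilibrium price 280, so it binds.
At P = 197: Qd = 1284 - 4·197 = 496 and Qs = 197 - 116 = 81.
Only 81 units reach the market. On the demand curve, the marginal buyer's willingness to pay at Q = 81 is (1284 - 81)/4 = 300.75.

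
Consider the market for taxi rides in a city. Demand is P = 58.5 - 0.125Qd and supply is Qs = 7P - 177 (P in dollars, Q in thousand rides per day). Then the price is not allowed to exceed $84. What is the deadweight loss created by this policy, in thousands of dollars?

Rearranging demand gives Qd = 468 - 8P. Equilibrium: 468 - 8P = 7P - 177, so 645 = 15P and P* = 43, Q* = 124.
The ceiling of 84 is above the equilibrium price 43, so it is not binding; the market clears at P* = 43, Q* = 124.
Since the control does not bind, no trades are prevented and deadweight loss is zero.

0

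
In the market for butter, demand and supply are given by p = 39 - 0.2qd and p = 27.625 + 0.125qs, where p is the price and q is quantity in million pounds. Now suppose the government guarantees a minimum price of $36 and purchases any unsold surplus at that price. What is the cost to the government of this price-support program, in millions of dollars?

1872

Rearranging demand gives qd = 195 - 5p; rearranging supply gives qs = 8p - 221. Without the control the market clears where 195 - 5p = 8p - 221, i.e. p* = 32 and q* = 35.
Because the floor (36) lies above the market-clearing price, it is binding.
At p = 36: qd = 195 - 5·36 = 15 and qs = 8·36 - 221 = 67.
Surplus = qs - qd = 52.
Government expenditure = surplus × support price = 52 × 36 = 1872.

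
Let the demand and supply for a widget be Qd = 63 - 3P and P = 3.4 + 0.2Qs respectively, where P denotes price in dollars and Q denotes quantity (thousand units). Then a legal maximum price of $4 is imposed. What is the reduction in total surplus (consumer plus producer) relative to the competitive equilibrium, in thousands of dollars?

Rearranging supply gives Qs = 5P - 17. Setting quantity demanded equal to quantity supplied, 63 - 3P = 5P - 17, gives P* = 10 and Q* = 33.
Because the ceiling (4) lies below the market-clearing price, it is binding.
At P = 4: Qd = 63 - 3·4 = 51 and Qs = 5·4 - 17 = 3.
Quantity traded falls to 3. At Q = 3 the demand price is (63 - 3)/3 = 20 and the supply price is (17 + 3)/5 = 4.
Deadweight loss = ½ · (20 - 4) · (33 - 3) = ½ · 16 · 30 = 240.

240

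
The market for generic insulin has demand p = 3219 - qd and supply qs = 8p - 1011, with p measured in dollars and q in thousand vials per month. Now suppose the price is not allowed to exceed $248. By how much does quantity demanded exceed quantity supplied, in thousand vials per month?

Rearranging demand gives qd = 3219 - p. Without the control the market clears where 3219 - p = 8p - 1011, i.e. p* = 470 and q* = 2749.
The ceiling of 248 is below the equilibrium price 470, so it binds.
At p = 248: qd = 3219 - 248 = 2971 and qs = 8·248 - 1011 = 973.
Shortage = qd - qs = 2971 - 973 = 1998.

1998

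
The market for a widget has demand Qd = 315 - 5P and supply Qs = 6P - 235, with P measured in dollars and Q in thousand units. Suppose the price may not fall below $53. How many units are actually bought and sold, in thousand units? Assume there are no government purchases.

50

In a free market, 315 - 5P = 6P - 235 gives the equilibrium P* = 50, Q* = 65.
Since 53 > 50, the floor is binding.
At P = 53: Qd = 315 - 5·53 = 50 and Qs = 6·53 - 235 = 83.
The quantity actually transacted is the short side, demand: 50.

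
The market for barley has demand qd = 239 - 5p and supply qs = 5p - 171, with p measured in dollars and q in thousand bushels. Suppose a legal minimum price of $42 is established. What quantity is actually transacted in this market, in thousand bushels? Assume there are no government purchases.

29

Setting quantity demanded equal to quantity supplied, 239 - 5p = 5p - 171, gives p* = 41 and q* = 34.
The floor of 42 is above the equilibrium price 41, so it binds.
At p = 42: qd = 239 - 5·42 = 29 and qs = 5·42 - 171 = 39.
The quantity actually transacted is the short side, demand: 29.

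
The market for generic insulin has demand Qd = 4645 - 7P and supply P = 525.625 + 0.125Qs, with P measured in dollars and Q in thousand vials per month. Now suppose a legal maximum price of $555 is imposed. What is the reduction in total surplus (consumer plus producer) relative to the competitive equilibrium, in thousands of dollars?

10500

Rearranging supply gives Qs = 8P - 4205. Equilibrium: 4645 - 7P = 8P - 4205, so 8850 = 15P and P* = 590, Q* = 515.
Because the ceiling (555) lies below the market-clearing price, it is binding.
At P = 555: Qd = 4645 - 7·555 = 760 and Qs = 8·555 - 4205 = 235.
Quantity traded falls to 235. At Q = 235 the demand price is (4645 - 235)/7 = 630 and the supply price is (4205 + 235)/8 = 555.
Deadweight loss = ½ · (630 - 555) · (515 - 235) = ½ · 75 · 280 = 10500.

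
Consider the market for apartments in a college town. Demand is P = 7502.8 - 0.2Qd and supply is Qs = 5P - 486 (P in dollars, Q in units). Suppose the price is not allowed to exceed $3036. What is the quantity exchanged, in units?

14694

Rearranging demand gives Qd = 37514 - 5P. In a free market, 37514 - 5P = 5P - 486 gives the equilibrium P* = 3800, Q* = 18514.
The ceiling of 3036 is below the equilibrium price 3800, so it binds.
At P = 3036: Qd = 37514 - 5·3036 = 22334 and Qs = 5·3036 - 486 = 14694.
The quantity actually transacted is the short side, supply: 14694.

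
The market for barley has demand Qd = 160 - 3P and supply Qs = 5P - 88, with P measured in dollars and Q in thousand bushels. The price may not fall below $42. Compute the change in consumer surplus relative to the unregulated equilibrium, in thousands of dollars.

In a free market, 160 - 3P = 5P - 88 gives the equilibrium P* = 31, Q* = 67.
Because the floor (42) lies above the market-clearing price, it is binding.
At P = 42: Qd = 160 - 3·42 = 34 and Qs = 5·42 - 88 = 122.
Consumer surplus without the control is ½ · (160/3 - 31) · 67 = 4489/6.
With the floor, consumers buy 34 units at 42, so CS = ½ · (160/3 - 42) · 34 = 578/3.
Change in consumer surplus = 578/3 - 4489/6 = -555.5.

-555.5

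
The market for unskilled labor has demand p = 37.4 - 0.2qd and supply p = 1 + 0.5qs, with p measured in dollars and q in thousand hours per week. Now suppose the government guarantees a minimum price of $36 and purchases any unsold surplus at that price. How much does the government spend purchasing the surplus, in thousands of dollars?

2268

Rearranging demand gives qd = 187 - 5p; rearranging supply gives qs = 2p - 2. In a free market, 187 - 5p = 2p - 2 gives the equilibrium p* = 27, q* = 52.
The floor of 36 is above the equilibrium price 27, so it binds.
At p = 36: qd = 187 - 5·36 = 7 and qs = 2·36 - 2 = 70.
Surplus = qs - qd = 63.
Government expenditure = surplus × support price = 63 × 36 = 2268.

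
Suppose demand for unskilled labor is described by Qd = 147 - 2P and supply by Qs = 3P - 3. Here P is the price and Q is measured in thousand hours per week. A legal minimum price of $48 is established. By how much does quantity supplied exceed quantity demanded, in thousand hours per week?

90

Without the control the market clears where 147 - 2P = 3P - 3, i.e. P* = 30 and Q* = 87.
The floor of 48 is above the equilibrium price 30, so it binds.
At P = 48: Qd = 147 - 2·48 = 51 and Qs = 3·48 - 3 = 141.
Surplus = Qs - Qd = 141 - 51 = 90.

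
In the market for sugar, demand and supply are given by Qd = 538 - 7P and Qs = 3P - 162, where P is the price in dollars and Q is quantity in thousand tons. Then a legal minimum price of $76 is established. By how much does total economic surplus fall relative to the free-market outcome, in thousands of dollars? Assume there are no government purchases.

420

In a free market, 538 - 7P = 3P - 162 gives the equilibrium P* = 70, Q* = 48.
Because the floor (76) lies above the market-clearing price, it is binding.
At P = 76: Qd = 538 - 7·76 = 6 and Qs = 3·76 - 162 = 66.
Quantity traded falls to 6. At Q = 6 the demand price is (538 - 6)/7 = 76 and the supply price is (162 + 6)/3 = 56.
Deadweight loss = ½ · (76 - 56) · (48 - 6) = ½ · 20 · 42 = 420.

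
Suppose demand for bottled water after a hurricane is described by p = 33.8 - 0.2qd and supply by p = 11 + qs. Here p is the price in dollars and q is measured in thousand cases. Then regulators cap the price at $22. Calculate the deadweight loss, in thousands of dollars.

Rearranging demand gives qd = 169 - 5p; rearranging supply gives qs = p - 11. In a free market, 169 - 5p = p - 11 gives the equilibrium p* = 30, q* = 19.
The ceiling of 22 is below the equilibrium price 30, so it binds.
At p = 22: qd = 169 - 5·22 = 59 and qs = 22 - 11 = 11.
Quantity traded falls to 11. At q = 11 the demand price is (169 - 11)/5 = 31.6 and the supply price is 11 + 11 = 22.
Deadweight loss = ½ · (31.6 - 22) · (19 - 11) = ½ · 9.6 · 8 = 38.4.

38.4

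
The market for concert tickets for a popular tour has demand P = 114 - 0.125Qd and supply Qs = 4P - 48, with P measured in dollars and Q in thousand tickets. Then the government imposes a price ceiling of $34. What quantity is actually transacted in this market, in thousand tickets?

Rearranging demand gives Qd = 912 - 8P. Setting quantity demanded equal to quantity supplied, 912 - 8P = 4P - 48, gives P* = 80 and Q* = 272.
The ceiling of 34 is below the equilibrium price 80, so it binds.
At P = 34: Qd = 912 - 8·34 = 640 and Qs = 4·34 - 48 = 88.
The quantity actually transacted is the short side, supply: 88.

88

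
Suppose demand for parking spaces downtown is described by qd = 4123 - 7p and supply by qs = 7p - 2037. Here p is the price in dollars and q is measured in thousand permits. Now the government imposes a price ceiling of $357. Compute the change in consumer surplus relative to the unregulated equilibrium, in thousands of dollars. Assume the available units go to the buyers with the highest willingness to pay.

In a free market, 4123 - 7p = 7p - 2037 gives the equilibrium p* = 440, q* = 1043.
The ceiling of 357 is below the equilibrium price 440, so it binds.
At p = 357: qd = 4123 - 7·357 = 1624 and qs = 7·357 - 2037 = 462.
Consumer surplus without the control is ½ · (589 - 440) · 1043 = 77703.5.
With the ceiling, 462 units are sold at 357 (assume they go to the highest-value buyers). The demand price at q = 462 is 523, so CS = ½ · [(589 - 357) + (523 - 357)] · 462 = 91938.
Change in consumer surplus = 91938 - 77703.5 = 14234.5.

14234.5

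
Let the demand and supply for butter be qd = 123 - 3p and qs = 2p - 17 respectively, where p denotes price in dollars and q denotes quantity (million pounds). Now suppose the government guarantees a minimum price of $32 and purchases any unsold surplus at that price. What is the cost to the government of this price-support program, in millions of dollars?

Without the control the market clears where 123 - 3p = 2p - 17, i.e. p* = 28 and q* = 39.
Since 32 > 28, the floor is binding.
At p = 32: qd = 123 - 3·32 = 27 and qs = 2·32 - 17 = 47.
Surplus = qs - qd = 20.
Government expenditure = surplus × support price = 20 × 32 = 640.

640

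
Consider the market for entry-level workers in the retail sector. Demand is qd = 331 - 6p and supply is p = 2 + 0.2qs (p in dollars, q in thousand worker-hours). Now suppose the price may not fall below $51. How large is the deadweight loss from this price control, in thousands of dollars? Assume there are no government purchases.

Rearranging supply gives qs = 5p - 10. Equilibrium: 331 - 6p = 5p - 10, so 341 = 11p and p* = 31, q* = 145.
Because the floor (51) lies above the market-clearing price, it is binding.
At p = 51: qd = 331 - 6·51 = 25 and qs = 5·51 - 10 = 245.
Quantity traded falls to 25. At q = 25 the demand price is (331 - 25)/6 = 51 and the supply price is (10 + 25)/5 = 7.
Deadweight loss = ½ · (51 - 7) · (145 - 25) = ½ · 44 · 120 = 2640.

2640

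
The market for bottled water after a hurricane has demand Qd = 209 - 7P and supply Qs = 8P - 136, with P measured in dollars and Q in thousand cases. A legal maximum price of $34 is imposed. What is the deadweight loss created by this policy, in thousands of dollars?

Setting quantity demanded equal to quantity supplied, 209 - 7P = 8P - 136, gives P* = 23 and Q* = 48.
The ceiling of 34 is above the equilibrium price 23, so it is not binding; the market clears at P* = 23, Q* = 48.
Since the control does not bind, no trades are prevented and deadweight loss is zero.

0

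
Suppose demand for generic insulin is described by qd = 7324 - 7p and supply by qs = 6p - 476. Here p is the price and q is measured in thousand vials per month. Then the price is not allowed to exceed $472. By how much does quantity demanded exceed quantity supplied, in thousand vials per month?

Equilibrium: 7324 - 7p = 6p - 476, so 7800 = 13p and p* = 600, q* = 3124.
Because the ceiling (472) lies below the market-clearing price, it is binding.
At p = 472: qd = 7324 - 7·472 = 4020 and qs = 6·472 - 476 = 2356.
Shortage = qd - qs = 4020 - 2356 = 1664.

1664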